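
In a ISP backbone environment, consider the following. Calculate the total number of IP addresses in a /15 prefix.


Given: CIDR prefix /15
Host bits = 32 - 15 = 17
Total addresses = 2^17 = 131072

131072


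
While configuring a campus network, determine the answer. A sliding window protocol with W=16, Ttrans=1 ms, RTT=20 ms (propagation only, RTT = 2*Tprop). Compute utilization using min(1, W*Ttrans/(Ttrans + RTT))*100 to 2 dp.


Given: W = 16, Ttrans = 1 ms, RTT = 20 ms (= 2 * Tprop, Tprop = 10 ms)
Cycle time = Ttrans + RTT = 1 + 20 = 21 ms (first packet sent until its ACK returns)
W * Ttrans = 16 * 1 = 16 ms of sending per cycle
W * Ttrans / (Ttrans + RTT) = 16 / 21 = 0.761905
U = min(1, 0.761905) = 0.761905
U% = 76.19%

76.19


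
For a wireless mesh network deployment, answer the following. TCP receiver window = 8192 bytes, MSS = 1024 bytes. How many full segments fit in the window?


Given: RWND = 8192 bytes, MSS = 1024 bytes
Full segments = floor(RWND / MSS)
Full segments = floor(8192 / 1024)
Full segments = floor(8.0) = 8

8


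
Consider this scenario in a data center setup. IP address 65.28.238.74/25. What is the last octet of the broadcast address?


Given: IP = 65.28.238.74, prefix = /25
Host bits = 32 - 25 = 7
Network last octet = 74 AND mask = 0
Host part size = 2^7 - 1 = 127
Broadcast last octet = 0 OR 127 = 127

127


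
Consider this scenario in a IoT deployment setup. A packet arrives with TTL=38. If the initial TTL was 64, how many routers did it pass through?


Given: initial TTL = 64, received TTL = 38
Hops = initial TTL - received TTL
Hops = 64 - 38 = 26

26


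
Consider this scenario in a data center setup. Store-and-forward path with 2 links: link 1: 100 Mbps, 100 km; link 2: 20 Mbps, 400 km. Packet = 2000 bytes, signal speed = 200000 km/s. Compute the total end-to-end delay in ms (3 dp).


Packet = 2000 bytes = 16000 bits. Store-and-forward: sum (t_trans + t_prop) per link.
Link 1: t_trans = 16000/(100*10^6) s = 0.1600 ms; t_prop = 100/200000 s = 0.5000 ms; subtotal = 0.6600 ms
Link 2: t_trans = 16000/(20*10^6) s = 0.8000 ms; t_prop = 400/200000 s = 2.0000 ms; subtotal = 2.8000 ms
End-to-end = 0.6600 + 2.8000 = 3.4600 ms -> 3.460 ms (3 dp)

3.460


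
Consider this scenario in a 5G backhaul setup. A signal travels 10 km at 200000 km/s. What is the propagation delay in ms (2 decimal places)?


Given: distance = 10 km, speed = 200000 km/s
Delay = distance / speed = 10 / 200000 seconds
Delay in ms = 10 * 1000 / 200000
Delay = 0.0500 ms
Rounded to 2 dp = 0.05 ms

0.05


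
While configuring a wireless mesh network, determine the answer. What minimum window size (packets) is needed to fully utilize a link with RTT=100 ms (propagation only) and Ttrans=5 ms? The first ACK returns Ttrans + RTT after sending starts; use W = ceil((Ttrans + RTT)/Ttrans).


Given: Ttrans = 5 ms, RTT = 100 ms (= 2 * Tprop, Tprop = 50 ms)
Time until first ACK returns = Ttrans + RTT = 5 + 100 = 105 ms
Need W * Ttrans >= Ttrans + RTT  ->  W >= (Ttrans + RTT) / Ttrans
(Ttrans + RTT) / Ttrans = 105 / 5 = 21
W_min = ceil(21) = 21

21


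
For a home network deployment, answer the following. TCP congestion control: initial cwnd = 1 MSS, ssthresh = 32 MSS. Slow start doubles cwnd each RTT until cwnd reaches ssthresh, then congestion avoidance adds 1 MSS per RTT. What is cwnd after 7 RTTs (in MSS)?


RTT 0: cwnd = 1 MSS (initial)
RTT 1: cwnd = 2 MSS (slow start, doubled)
RTT 2: cwnd = 4 MSS (slow start, doubled)
RTT 3: cwnd = 8 MSS (slow start, doubled)
RTT 4: cwnd = 16 MSS (slow start, doubled)
RTT 5: cwnd = 32 MSS (slow start, doubled)
RTT 6: cwnd = 33 MSS (congestion avoidance, +1)
RTT 7: cwnd = 34 MSS (congestion avoidance, +1)

34


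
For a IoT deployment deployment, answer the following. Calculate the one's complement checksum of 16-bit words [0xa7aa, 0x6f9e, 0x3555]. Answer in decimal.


Given words: [0xa7aa, 0x6f9e, 0x3555]
Step 1: Sum all words
Raw sum = 42922 + 28574 + 13653 = 85149
Step 2: Fold carry: (19613 + 1) = 19614
One's complement = ~19614 & 0xFFFF = 45921

45921


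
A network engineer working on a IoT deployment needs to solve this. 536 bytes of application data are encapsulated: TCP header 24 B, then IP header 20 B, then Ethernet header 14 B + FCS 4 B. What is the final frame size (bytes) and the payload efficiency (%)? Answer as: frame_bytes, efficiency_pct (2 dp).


TCP segment = 536 + 24 = 560 B
IP packet = 560 + 20 = 580 B
Ethernet frame = 580 + 14 + 4 = 598 B
Efficiency = app / frame = 536 / 598 = 0.896321 = 89.6321% -> 89.63% (2 dp)

598, 89.63


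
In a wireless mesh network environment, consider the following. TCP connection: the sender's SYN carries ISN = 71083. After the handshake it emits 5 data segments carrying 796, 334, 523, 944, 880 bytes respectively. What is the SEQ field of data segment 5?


The SYN occupies sequence number ISN = 71083, so the first data byte is ISN + 1 = 71084.
SEQ of data segment i = (ISN + 1) + sum of payload sizes of segments 1..i-1.
Segment 1: SEQ = 71084, payload = 796 bytes
Segment 2: SEQ = 71880, payload = 334 bytes
Segment 3: SEQ = 72214, payload = 523 bytes
Segment 4: SEQ = 72737, payload = 944 bytes
Segment 5: SEQ = 73681, payload = 880 bytes
SEQ of segment 5 = 71084 + 796 + 334 + 523 + 944 = 73681

73681


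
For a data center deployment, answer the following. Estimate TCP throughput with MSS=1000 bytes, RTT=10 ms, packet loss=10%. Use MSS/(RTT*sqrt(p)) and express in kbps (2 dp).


Given: MSS = 1000 bytes, RTT = 10 ms, loss = 10%
RTT in seconds = 10 / 1000 = 0.01
Loss rate = 10% = 0.1
sqrt(loss) = sqrt(0.1) = 0.316227766017
Throughput (bytes/s) = 1000 / (0.01 * 0.316227766017) = 316227.7660
Throughput (kbps) = 316227.7660 * 8 / 1000 = 2529.822128 -> 2529.82 kbps (2 dp)

2529.82


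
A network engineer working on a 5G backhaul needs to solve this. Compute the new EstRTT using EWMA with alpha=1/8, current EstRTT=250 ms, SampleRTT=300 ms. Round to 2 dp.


Given: EstRTT = 250 ms, SampleRTT = 300 ms, alpha = 1/8
New EstRTT = (1 - alpha) * EstRTT + alpha * SampleRTT
(7/8) * 250 = 218.75
(1/8) * 300 = 37.5
New EstRTT = 218.75 + 37.5 = 256.25 ms -> 256.25 ms (2 dp)

256.25


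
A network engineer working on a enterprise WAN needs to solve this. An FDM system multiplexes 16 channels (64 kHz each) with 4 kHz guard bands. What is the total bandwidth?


Given: 16 channels, 64 kHz each, guard = 4 kHz
Channel bandwidth = 16 * 64 = 1024 kHz
Guard bands = 15 gaps * 4 kHz = 60 kHz
Total = 1024 + 60 = 1084 kHz

1084


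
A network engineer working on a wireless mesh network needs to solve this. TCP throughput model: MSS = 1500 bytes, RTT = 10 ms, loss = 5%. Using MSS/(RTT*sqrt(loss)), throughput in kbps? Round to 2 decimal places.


Given: MSS = 1500 bytes, RTT = 10 ms, loss = 5%
RTT in seconds = 10 / 1000 = 0.01
Loss rate = 5% = 0.05
sqrt(loss) = sqrt(0.05) = 0.223606797750
Throughput (bytes/s) = 1500 / (0.01 * 0.223606797750) = 670820.3932
Throughput (kbps) = 670820.3932 * 8 / 1000 = 5366.563146 -> 5366.56 kbps (2 dp)

5366.56


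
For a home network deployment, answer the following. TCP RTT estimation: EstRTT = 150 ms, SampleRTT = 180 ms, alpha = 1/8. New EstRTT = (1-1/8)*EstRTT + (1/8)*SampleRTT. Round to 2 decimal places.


Given: EstRTT = 150 ms, SampleRTT = 180 ms, alpha = 1/8
New EstRTT = (1 - alpha) * EstRTT + alpha * SampleRTT
(7/8) * 150 = 131.25
(1/8) * 180 = 22.5
New EstRTT = 131.25 + 22.5 = 153.75 ms -> 153.75 ms (2 dp)

153.75


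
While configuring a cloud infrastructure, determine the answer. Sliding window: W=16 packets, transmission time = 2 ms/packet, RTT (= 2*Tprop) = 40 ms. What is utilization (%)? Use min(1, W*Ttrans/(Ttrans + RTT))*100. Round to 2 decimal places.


Given: W = 16, Ttrans = 2 ms, RTT = 40 ms (= 2 * Tprop, Tprop = 20 ms)
Cycle time = Ttrans + RTT = 2 + 40 = 42 ms (first packet sent until its ACK returns)
W * Ttrans = 16 * 2 = 32 ms of sending per cycle
W * Ttrans / (Ttrans + RTT) = 32 / 42 = 0.761905
U = min(1, 0.761905) = 0.761905
U% = 76.19%

76.19


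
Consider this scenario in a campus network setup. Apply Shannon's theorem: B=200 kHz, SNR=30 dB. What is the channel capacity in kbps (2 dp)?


Given: B = 200 kHz, SNR = 30 dB
SNR linear = 10^(30/10) = 1000
1 + SNR = 1001
log2(1001) = 9.9672262588
C = 200 * 1000 * 9.9672262588 = 1993445.2518 bps
C = 1993.445252 kbps -> 1993.45 kbps (2 dp)

1993.45


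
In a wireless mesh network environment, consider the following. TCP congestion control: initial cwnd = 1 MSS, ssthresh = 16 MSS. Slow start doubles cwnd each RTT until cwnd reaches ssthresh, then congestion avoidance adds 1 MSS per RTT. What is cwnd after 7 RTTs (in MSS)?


RTT 0: cwnd = 1 MSS (initial)
RTT 1: cwnd = 2 MSS (slow start, doubled)
RTT 2: cwnd = 4 MSS (slow start, doubled)
RTT 3: cwnd = 8 MSS (slow start, doubled)
RTT 4: cwnd = 16 MSS (slow start, doubled)
RTT 5: cwnd = 17 MSS (congestion avoidance, +1)
RTT 6: cwnd = 18 MSS (congestion avoidance, +1)
RTT 7: cwnd = 19 MSS (congestion avoidance, +1)

19


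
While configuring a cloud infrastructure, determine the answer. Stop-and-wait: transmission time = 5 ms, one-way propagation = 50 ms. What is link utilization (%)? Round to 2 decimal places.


Given: Ttrans = 5 ms, Tprop = 50 ms
RTT = 2 * Tprop = 2 * 50 = 100 ms
U = Ttrans / (Ttrans + RTT)
U = 5 / (5 + 100)
U = 5 / 105 = 0.047619
U% = 4.76%

4.76


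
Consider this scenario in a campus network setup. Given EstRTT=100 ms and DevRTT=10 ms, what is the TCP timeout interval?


Given: EstRTT = 100 ms, DevRTT = 10 ms
Timeout = EstRTT + 4 * DevRTT
4 * DevRTT = 4 * 10 = 40
Timeout = 100 + 40 = 140 ms

140


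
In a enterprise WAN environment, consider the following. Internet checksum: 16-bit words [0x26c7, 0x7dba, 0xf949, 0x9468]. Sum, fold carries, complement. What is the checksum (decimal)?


Given words: [0x26c7, 0x7dba, 0xf949, 0x9468]
Step 1: Sum all words
Raw sum = 9927 + 32186 + 63817 + 37992 = 143922
Step 2: Fold carry: (12850 + 2) = 12852
One's complement = ~12852 & 0xFFFF = 52683

52683


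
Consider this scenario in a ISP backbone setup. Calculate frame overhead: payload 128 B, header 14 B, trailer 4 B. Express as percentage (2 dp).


Given: payload = 128 B, header = 14 B, trailer = 4 B
Overhead bytes = header + trailer = 14 + 4 = 18
Total frame = payload + overhead = 128 + 18 = 146
Overhead % = 18 / 146 * 100 = 12.3288% -> 12.33% (2 dp)

12.33


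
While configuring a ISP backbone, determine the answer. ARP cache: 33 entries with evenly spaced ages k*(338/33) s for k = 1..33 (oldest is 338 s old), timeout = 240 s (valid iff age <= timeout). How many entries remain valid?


Ages are k * 338/33 s for k = 1..33 (spacing = 10.2424 s).
Entry k is valid iff k * 338/33 <= 240 iff k <= 33 * 240 / 338 = 23.4320
n_valid = floor(23.4320) = 23
(n_stale = 33 - 23 = 10)

23


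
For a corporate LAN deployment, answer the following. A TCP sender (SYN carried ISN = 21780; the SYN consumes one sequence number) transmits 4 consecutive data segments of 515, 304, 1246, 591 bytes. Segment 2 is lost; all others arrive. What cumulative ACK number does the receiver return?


SYN uses sequence number 21780; first data byte = ISN + 1 = 21781.
Segment 1: SEQ = 21781, len = 515 B, covers [21781, 22295]
Segment 2: SEQ = 22296, len = 304 B, covers [22296, 22599] [LOST]
Segment 3: SEQ = 22600, len = 1246 B, covers [22600, 23845]
Segment 4: SEQ = 23846, len = 591 B, covers [23846, 24436]
In-order data received: bytes [21781, 22295] (segments 1..1).
Segment 2 missing -> gap begins at byte 22296; later segments buffered out of order.
Cumulative ACK = next expected in-order byte = 21781 + 515 = 22296

22296


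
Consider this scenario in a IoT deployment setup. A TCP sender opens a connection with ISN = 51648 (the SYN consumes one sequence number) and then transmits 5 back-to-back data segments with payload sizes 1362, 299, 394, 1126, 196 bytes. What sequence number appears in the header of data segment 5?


The SYN occupies sequence number ISN = 51648, so the first data byte is ISN + 1 = 51649.
SEQ of data segment i = (ISN + 1) + sum of payload sizes of segments 1..i-1.
Segment 1: SEQ = 51649, payload = 1362 bytes
Segment 2: SEQ = 53011, payload = 299 bytes
Segment 3: SEQ = 53310, payload = 394 bytes
Segment 4: SEQ = 53704, payload = 1126 bytes
Segment 5: SEQ = 54830, payload = 196 bytes
SEQ of segment 5 = 51649 + 1362 + 299 + 394 + 1126 = 54830

54830


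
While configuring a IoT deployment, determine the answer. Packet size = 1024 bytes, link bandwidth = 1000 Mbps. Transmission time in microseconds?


Given: packet = 1024 bytes, bandwidth = 1000 Mbps
Packet in bits = 1024 * 8 = 8192 bits
Bandwidth = 1000 * 10^6 = 1000000000 bps
Time = 8192 / 1000000000 seconds
Time in us = 8192 * 10^6 / 1000000000 = 8.192

8.192


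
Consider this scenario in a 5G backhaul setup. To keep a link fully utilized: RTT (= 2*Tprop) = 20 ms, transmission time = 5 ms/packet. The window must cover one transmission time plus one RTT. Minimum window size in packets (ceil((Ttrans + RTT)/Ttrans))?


Given: Ttrans = 5 ms, RTT = 20 ms (= 2 * Tprop, Tprop = 10 ms)
Time until first ACK returns = Ttrans + RTT = 5 + 20 = 25 ms
Need W * Ttrans >= Ttrans + RTT  ->  W >= (Ttrans + RTT) / Ttrans
(Ttrans + RTT) / Ttrans = 25 / 5 = 5
W_min = ceil(5) = 5

5


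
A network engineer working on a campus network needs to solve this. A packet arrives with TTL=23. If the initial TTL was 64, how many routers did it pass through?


Given: initial TTL = 64, received TTL = 23
Hops = initial TTL - received TTL
Hops = 64 - 23 = 41

41


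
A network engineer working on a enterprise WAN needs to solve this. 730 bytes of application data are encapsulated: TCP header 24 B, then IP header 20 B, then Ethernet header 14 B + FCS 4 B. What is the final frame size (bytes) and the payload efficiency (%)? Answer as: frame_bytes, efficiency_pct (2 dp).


TCP segment = 730 + 24 = 754 B
IP packet = 754 + 20 = 774 B
Ethernet frame = 774 + 14 + 4 = 792 B
Efficiency = app / frame = 730 / 792 = 0.921717 = 92.1717% -> 92.17% (2 dp)

792, 92.17


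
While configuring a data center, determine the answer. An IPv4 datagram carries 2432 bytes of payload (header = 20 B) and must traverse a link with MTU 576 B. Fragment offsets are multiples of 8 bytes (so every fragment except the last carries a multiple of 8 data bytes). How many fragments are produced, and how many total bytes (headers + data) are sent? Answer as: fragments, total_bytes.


Max data per non-final fragment = floor((MTU - header)/8)*8 = floor((576 - 20)/8)*8 = floor(556/8)*8 = 552 B
Final fragment needs no 8-byte alignment: it can carry up to MTU - header = 556 B
Non-final fragments needed = ceil((payload - 556) / 552) = ceil(1876/552) = ceil(3.3986) = 4
Number of fragments = 4 + 1 = 5
Fragment sizes (data): 4 * 552 B + 224 B (last, 224 <= 556 OK)
Total bytes sent = payload + n_frags * header = 2432 + 5*20 = 2432 + 100 = 2532 B

5, 2532


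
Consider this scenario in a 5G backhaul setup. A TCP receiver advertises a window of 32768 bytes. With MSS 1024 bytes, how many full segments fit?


Given: RWND = 32768 bytes, MSS = 1024 bytes
Full segments = floor(RWND / MSS)
Full segments = floor(32768 / 1024)
Full segments = floor(32.0) = 32

32


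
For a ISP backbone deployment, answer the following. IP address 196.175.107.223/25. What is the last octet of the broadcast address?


Given: IP = 196.175.107.223, prefix = /25
Host bits = 32 - 25 = 7
Network last octet = 223 AND mask = 128
Host part size = 2^7 - 1 = 127
Broadcast last octet = 128 OR 127 = 255

255


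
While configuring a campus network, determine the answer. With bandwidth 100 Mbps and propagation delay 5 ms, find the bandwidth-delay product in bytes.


Given: bandwidth = 100 Mbps, delay = 5 ms
BDP in bits = 100 * 10^6 * 5 / 1000
BDP in bits = 500000
BDP in bytes = 500000 / 8 = 62500

62500


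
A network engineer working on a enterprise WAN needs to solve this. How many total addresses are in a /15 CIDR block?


Given: CIDR prefix /15
Host bits = 32 - 15 = 17
Total addresses = 2^17 = 131072

131072


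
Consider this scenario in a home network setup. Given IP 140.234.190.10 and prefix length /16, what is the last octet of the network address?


Given: IP = 140.234.190.10, prefix = /16
Subnet mask = 255.255.0.0
Last octet of IP: 10
Last octet of mask: 0
Network last octet = 10 AND 0 = 0

0


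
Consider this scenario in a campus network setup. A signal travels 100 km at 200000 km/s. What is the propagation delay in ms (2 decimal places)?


Given: distance = 100 km, speed = 200000 km/s
Delay = distance / speed = 100 / 200000 seconds
Delay in ms = 100 * 1000 / 200000
Delay = 0.5000 ms
Rounded to 2 dp = 0.50 ms

0.50


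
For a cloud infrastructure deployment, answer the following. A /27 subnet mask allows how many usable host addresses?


Given: subnet mask /27
Host bits = 32 - 27 = 5
Total addresses = 2^5 = 32
Usable hosts = 32 - 2 (network + broadcast) = 30

30


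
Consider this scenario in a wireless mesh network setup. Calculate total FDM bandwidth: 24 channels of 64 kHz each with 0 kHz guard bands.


Given: 24 channels, 64 kHz each, guard = 0 kHz
Channel bandwidth = 24 * 64 = 1536 kHz
Guard bands = 23 gaps * 0 kHz = 0 kHz
Total = 1536 + 0 = 1536 kHz

1536


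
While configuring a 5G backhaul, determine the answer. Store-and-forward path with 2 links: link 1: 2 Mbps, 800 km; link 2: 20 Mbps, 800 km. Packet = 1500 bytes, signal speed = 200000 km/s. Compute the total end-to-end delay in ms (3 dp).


Packet = 1500 bytes = 12000 bits. Store-and-forward: sum (t_trans + t_prop) per link.
Link 1: t_trans = 12000/(2*10^6) s = 6.0000 ms; t_prop = 800/200000 s = 4.0000 ms; subtotal = 10.0000 ms
Link 2: t_trans = 12000/(20*10^6) s = 0.6000 ms; t_prop = 800/200000 s = 4.0000 ms; subtotal = 4.6000 ms
End-to-end = 10.0000 + 4.6000 = 14.6000 ms -> 14.600 ms (3 dp)

14.600


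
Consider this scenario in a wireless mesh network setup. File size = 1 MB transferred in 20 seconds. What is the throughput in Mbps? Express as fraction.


Given: file = 1 MB, time = 20 s
File in Mb = 1 * 8 = 8 Mb
Throughput = 8 / 20 Mbps
Throughput = 2/5 Mbps

2/5


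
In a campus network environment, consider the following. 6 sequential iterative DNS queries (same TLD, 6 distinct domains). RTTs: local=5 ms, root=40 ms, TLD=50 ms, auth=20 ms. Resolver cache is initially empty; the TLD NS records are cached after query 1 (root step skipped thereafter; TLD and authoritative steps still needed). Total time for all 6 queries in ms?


Lookup 1 (cold cache): local + root + TLD + auth = 5 + 40 + 50 + 20 = 115 ms
Lookups 2..6 (TLD NS cached -> skip root; new domain -> still ask TLD and auth): local + TLD + auth = 5 + 50 + 20 = 75 ms each
Remaining 5 lookups: 5 * 75 = 375 ms
Total = 115 + 375 = 490 ms

490


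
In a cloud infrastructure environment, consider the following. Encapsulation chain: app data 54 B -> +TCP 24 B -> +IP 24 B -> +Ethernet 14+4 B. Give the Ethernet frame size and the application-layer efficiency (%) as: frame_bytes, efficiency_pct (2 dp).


TCP segment = 54 + 24 = 78 B
IP packet = 78 + 24 = 102 B
Ethernet frame = 102 + 14 + 4 = 120 B
Efficiency = app / frame = 54 / 120 = 0.450000 = 45.0000% -> 45.00% (2 dp)

120, 45.00


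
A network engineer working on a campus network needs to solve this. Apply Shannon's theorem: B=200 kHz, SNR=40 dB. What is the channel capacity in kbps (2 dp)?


Given: B = 200 kHz, SNR = 40 dB
SNR linear = 10^(40/10) = 10000
1 + SNR = 10001
log2(10001) = 13.2878566418
C = 200 * 1000 * 13.2878566418 = 2657571.3284 bps
C = 2657.571328 kbps -> 2657.57 kbps (2 dp)

2657.57


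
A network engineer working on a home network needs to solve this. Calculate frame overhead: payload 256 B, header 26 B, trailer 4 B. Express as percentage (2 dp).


Given: payload = 256 B, header = 26 B, trailer = 4 B
Overhead bytes = header + trailer = 26 + 4 = 30
Total frame = payload + overhead = 256 + 30 = 286
Overhead % = 30 / 286 * 100 = 10.4895% -> 10.49% (2 dp)

10.49


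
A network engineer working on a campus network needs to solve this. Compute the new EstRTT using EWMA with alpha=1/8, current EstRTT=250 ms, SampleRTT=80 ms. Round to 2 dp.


Given: EstRTT = 250 ms, SampleRTT = 80 ms, alpha = 1/8
New EstRTT = (1 - alpha) * EstRTT + alpha * SampleRTT
(7/8) * 250 = 218.75
(1/8) * 80 = 10
New EstRTT = 218.75 + 10 = 228.75 ms -> 228.75 ms (2 dp)

228.75


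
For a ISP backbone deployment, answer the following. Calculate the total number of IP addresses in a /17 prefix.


Given: CIDR prefix /17
Host bits = 32 - 17 = 15
Total addresses = 2^15 = 32768

32768


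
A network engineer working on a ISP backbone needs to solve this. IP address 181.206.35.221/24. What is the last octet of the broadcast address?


Given: IP = 181.206.35.221, prefix = /24
Host bits = 32 - 24 = 8
Network last octet = 221 AND mask = 0
Host part size = 2^8 - 1 = 255
Broadcast last octet = 0 OR 255 = 255

255


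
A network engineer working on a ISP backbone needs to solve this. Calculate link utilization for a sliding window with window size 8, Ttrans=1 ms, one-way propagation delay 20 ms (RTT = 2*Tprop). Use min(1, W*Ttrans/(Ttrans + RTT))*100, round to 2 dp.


Given: W = 8, Ttrans = 1 ms, RTT = 40 ms (= 2 * Tprop, Tprop = 20 ms)
Cycle time = Ttrans + RTT = 1 + 40 = 41 ms (first packet sent until its ACK returns)
W * Ttrans = 8 * 1 = 8 ms of sending per cycle
W * Ttrans / (Ttrans + RTT) = 8 / 41 = 0.195122
U = min(1, 0.195122) = 0.195122
U% = 19.51%

19.51


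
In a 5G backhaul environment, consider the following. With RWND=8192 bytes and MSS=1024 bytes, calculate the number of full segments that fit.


Given: RWND = 8192 bytes, MSS = 1024 bytes
Full segments = floor(RWND / MSS)
Full segments = floor(8192 / 1024)
Full segments = floor(8.0) = 8

8


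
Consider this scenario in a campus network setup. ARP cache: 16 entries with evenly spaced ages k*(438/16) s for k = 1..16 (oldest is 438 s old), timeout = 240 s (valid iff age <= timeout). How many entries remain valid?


Ages are k * 438/16 s for k = 1..16 (spacing = 27.3750 s).
Entry k is valid iff k * 438/16 <= 240 iff k <= 16 * 240 / 438 = 8.7671
n_valid = floor(8.7671) = 8
(n_stale = 16 - 8 = 8)

8


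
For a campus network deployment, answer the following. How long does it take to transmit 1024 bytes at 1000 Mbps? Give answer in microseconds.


Given: packet = 1024 bytes, bandwidth = 1000 Mbps
Packet in bits = 1024 * 8 = 8192 bits
Bandwidth = 1000 * 10^6 = 1000000000 bps
Time = 8192 / 1000000000 seconds
Time in us = 8192 * 10^6 / 1000000000 = 8.192

8.192


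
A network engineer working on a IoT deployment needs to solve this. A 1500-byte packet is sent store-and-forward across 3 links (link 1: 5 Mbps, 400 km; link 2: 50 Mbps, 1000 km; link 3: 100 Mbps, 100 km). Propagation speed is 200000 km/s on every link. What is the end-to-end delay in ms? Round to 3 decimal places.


Packet = 1500 bytes = 12000 bits. Store-and-forward: sum (t_trans + t_prop) per link.
Link 1: t_trans = 12000/(5*10^6) s = 2.4000 ms; t_prop = 400/200000 s = 2.0000 ms; subtotal = 4.4000 ms
Link 2: t_trans = 12000/(50*10^6) s = 0.2400 ms; t_prop = 1000/200000 s = 5.0000 ms; subtotal = 5.2400 ms
Link 3: t_trans = 12000/(100*10^6) s = 0.1200 ms; t_prop = 100/200000 s = 0.5000 ms; subtotal = 0.6200 ms
End-to-end = 4.4000 + 5.2400 + 0.6200 = 10.2600 ms -> 10.260 ms (3 dp)

10.260


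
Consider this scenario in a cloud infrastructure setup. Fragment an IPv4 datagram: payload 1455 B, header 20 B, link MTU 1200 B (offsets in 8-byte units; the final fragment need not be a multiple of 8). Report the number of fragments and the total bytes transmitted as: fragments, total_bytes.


Max data per non-final fragment = floor((MTU - header)/8)*8 = floor((1200 - 20)/8)*8 = floor(1180/8)*8 = 1176 B
Final fragment needs no 8-byte alignment: it can carry up to MTU - header = 1180 B
Non-final fragments needed = ceil((payload - 1180) / 1176) = ceil(275/1176) = ceil(0.2338) = 1
Number of fragments = 1 + 1 = 2
Fragment sizes (data): 1 * 1176 B + 279 B (last, 279 <= 1180 OK)
Total bytes sent = payload + n_frags * header = 1455 + 2*20 = 1455 + 40 = 1495 B

2, 1495


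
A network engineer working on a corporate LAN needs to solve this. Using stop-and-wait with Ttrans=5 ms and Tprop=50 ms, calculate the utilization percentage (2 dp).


Given: Ttrans = 5 ms, Tprop = 50 ms
RTT = 2 * Tprop = 2 * 50 = 100 ms
U = Ttrans / (Ttrans + RTT)
U = 5 / (5 + 100)
U = 5 / 105 = 0.047619
U% = 4.76%

4.76


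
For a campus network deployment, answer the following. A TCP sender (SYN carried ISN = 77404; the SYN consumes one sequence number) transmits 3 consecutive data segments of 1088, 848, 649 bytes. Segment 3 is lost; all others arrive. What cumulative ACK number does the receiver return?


SYN uses sequence number 77404; first data byte = ISN + 1 = 77405.
Segment 1: SEQ = 77405, len = 1088 B, covers [77405, 78492]
Segment 2: SEQ = 78493, len = 848 B, covers [78493, 79340]
Segment 3: SEQ = 79341, len = 649 B, covers [79341, 79989] [LOST]
In-order data received: bytes [77405, 79340] (segments 1..2).
Segment 3 missing -> gap begins at byte 79341.
Cumulative ACK = next expected in-order byte = 77405 + 1088 + 848 = 79341

79341


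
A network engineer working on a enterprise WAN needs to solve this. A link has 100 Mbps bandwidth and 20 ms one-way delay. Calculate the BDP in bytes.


Given: bandwidth = 100 Mbps, delay = 20 ms
BDP in bits = 100 * 10^6 * 20 / 1000
BDP in bits = 2000000
BDP in bytes = 2000000 / 8 = 250000

250000


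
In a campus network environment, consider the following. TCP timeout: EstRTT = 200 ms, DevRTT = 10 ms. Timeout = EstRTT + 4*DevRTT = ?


Given: EstRTT = 200 ms, DevRTT = 10 ms
Timeout = EstRTT + 4 * DevRTT
4 * DevRTT = 4 * 10 = 40
Timeout = 200 + 40 = 240 ms

240


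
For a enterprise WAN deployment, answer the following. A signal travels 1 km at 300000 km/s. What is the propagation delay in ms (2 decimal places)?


Given: distance = 1 km, speed = 300000 km/s
Delay = distance / speed = 1 / 300000 seconds
Delay in ms = 1 * 1000 / 300000
Delay = 0.0033 ms
Rounded to 2 dp = 0.00 ms

0.00


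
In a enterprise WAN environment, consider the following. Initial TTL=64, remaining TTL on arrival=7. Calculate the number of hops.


Given: initial TTL = 64, received TTL = 7
Hops = initial TTL - received TTL
Hops = 64 - 7 = 57

57


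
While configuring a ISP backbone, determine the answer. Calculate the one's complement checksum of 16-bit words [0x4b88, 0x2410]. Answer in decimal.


Given words: [0x4b88, 0x2410]
Step 1: Sum all words
Raw sum = 19336 + 9232 = 28568
One's complement = ~28568 & 0xFFFF = 36967

36967


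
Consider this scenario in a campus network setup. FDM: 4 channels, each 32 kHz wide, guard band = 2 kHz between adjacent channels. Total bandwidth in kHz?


Given: 4 channels, 32 kHz each, guard = 2 kHz
Channel bandwidth = 4 * 32 = 128 kHz
Guard bands = 3 gaps * 2 kHz = 6 kHz
Total = 128 + 6 = 134 kHz

134


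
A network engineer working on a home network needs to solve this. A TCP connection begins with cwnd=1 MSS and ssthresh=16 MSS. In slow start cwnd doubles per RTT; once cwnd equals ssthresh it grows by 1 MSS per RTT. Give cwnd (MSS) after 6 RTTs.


RTT 0: cwnd = 1 MSS (initial)
RTT 1: cwnd = 2 MSS (slow start, doubled)
RTT 2: cwnd = 4 MSS (slow start, doubled)
RTT 3: cwnd = 8 MSS (slow start, doubled)
RTT 4: cwnd = 16 MSS (slow start, doubled)
RTT 5: cwnd = 17 MSS (congestion avoidance, +1)
RTT 6: cwnd = 18 MSS (congestion avoidance, +1)

18


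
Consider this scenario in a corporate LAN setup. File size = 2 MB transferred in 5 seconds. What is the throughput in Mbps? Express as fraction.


Given: file = 2 MB, time = 5 s
File in Mb = 2 * 8 = 16 Mb
Throughput = 16 / 5 Mbps
Throughput = 16/5 Mbps

16/5


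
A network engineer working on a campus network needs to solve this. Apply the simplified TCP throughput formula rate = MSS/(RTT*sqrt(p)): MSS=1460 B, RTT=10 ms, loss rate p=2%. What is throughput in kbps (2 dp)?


Given: MSS = 1460 bytes, RTT = 10 ms, loss = 2%
RTT in seconds = 10 / 1000 = 0.01
Loss rate = 2% = 0.02
sqrt(loss) = sqrt(0.02) = 0.141421356237
Throughput (bytes/s) = 1460 / (0.01 * 0.141421356237) = 1032375.9005
Throughput (kbps) = 1032375.9005 * 8 / 1000 = 8259.007204 -> 8259.01 kbps (2 dp)

8259.01


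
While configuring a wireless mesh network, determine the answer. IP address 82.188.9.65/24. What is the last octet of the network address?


Given: IP = 82.188.9.65, prefix = /24
Subnet mask = 255.255.255.0
Last octet of IP: 65
Last octet of mask: 0
Network last octet = 65 AND 0 = 0

0


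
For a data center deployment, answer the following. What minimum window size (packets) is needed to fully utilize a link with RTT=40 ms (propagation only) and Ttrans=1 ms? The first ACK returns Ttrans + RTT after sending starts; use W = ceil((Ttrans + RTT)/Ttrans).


Given: Ttrans = 1 ms, RTT = 40 ms (= 2 * Tprop, Tprop = 20 ms)
Time until first ACK returns = Ttrans + RTT = 1 + 40 = 41 ms
Need W * Ttrans >= Ttrans + RTT  ->  W >= (Ttrans + RTT) / Ttrans
(Ttrans + RTT) / Ttrans = 41 / 1 = 41
W_min = ceil(41) = 41

41


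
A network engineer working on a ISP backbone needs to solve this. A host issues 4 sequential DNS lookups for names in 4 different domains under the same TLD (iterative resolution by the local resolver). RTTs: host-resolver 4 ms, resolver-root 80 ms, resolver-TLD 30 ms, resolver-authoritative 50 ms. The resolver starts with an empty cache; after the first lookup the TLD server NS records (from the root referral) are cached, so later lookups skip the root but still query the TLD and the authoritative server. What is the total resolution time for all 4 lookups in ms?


Lookup 1 (cold cache): local + root + TLD + auth = 4 + 80 + 30 + 50 = 164 ms
Lookups 2..4 (TLD NS cached -> skip root; new domain -> still ask TLD and auth): local + TLD + auth = 4 + 30 + 50 = 84 ms each
Remaining 3 lookups: 3 * 84 = 252 ms
Total = 164 + 252 = 416 ms

416


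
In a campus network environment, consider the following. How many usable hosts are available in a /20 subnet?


Given: subnet mask /20
Host bits = 32 - 20 = 12
Total addresses = 2^12 = 4096
Usable hosts = 4096 - 2 (network + broadcast) = 4094

4094


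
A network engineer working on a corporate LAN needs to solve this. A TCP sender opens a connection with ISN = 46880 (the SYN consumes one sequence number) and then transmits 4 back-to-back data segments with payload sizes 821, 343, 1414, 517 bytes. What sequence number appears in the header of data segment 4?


The SYN occupies sequence number ISN = 46880, so the first data byte is ISN + 1 = 46881.
SEQ of data segment i = (ISN + 1) + sum of payload sizes of segments 1..i-1.
Segment 1: SEQ = 46881, payload = 821 bytes
Segment 2: SEQ = 47702, payload = 343 bytes
Segment 3: SEQ = 48045, payload = 1414 bytes
Segment 4: SEQ = 49459, payload = 517 bytes
SEQ of segment 4 = 46881 + 821 + 343 + 1414 = 49459

49459


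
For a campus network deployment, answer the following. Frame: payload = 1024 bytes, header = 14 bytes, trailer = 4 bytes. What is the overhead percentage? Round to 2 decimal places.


Given: payload = 1024 B, header = 14 B, trailer = 4 B
Overhead bytes = header + trailer = 14 + 4 = 18
Total frame = payload + overhead = 1024 + 18 = 1042
Overhead % = 18 / 1042 * 100 = 1.7274% -> 1.73% (2 dp)

1.73


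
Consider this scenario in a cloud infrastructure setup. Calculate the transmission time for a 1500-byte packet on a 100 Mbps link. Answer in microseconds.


Given: packet = 1500 bytes, bandwidth = 100 Mbps
Packet in bits = 1500 * 8 = 12000 bits
Bandwidth = 100 * 10^6 = 100000000 bps
Time = 12000 / 100000000 seconds
Time in us = 12000 * 10^6 / 100000000 = 120

120


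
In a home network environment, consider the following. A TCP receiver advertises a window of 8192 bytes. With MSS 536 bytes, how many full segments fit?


Given: RWND = 8192 bytes, MSS = 536 bytes
Full segments = floor(RWND / MSS)
Full segments = floor(8192 / 536)
Full segments = floor(15.2836) = 15

15


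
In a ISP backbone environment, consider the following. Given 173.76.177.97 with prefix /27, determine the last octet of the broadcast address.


Given: IP = 173.76.177.97, prefix = /27
Host bits = 32 - 27 = 5
Network last octet = 97 AND mask = 96
Host part size = 2^5 - 1 = 31
Broadcast last octet = 96 OR 31 = 127

127


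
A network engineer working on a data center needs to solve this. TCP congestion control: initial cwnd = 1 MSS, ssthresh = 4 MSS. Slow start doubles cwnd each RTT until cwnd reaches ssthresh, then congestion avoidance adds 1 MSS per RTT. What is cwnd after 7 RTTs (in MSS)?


RTT 0: cwnd = 1 MSS (initial)
RTT 1: cwnd = 2 MSS (slow start, doubled)
RTT 2: cwnd = 4 MSS (slow start, doubled)
RTT 3: cwnd = 5 MSS (congestion avoidance, +1)
RTT 4: cwnd = 6 MSS (congestion avoidance, +1)
RTT 5: cwnd = 7 MSS (congestion avoidance, +1)
RTT 6: cwnd = 8 MSS (congestion avoidance, +1)
RTT 7: cwnd = 9 MSS (congestion avoidance, +1)

9


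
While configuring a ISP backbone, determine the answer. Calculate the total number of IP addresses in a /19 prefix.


Given: CIDR prefix /19
Host bits = 32 - 19 = 13
Total addresses = 2^13 = 8192

8192


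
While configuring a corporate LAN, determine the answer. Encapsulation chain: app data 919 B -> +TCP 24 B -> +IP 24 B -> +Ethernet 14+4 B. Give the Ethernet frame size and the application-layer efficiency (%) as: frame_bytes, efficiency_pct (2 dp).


TCP segment = 919 + 24 = 943 B
IP packet = 943 + 24 = 967 B
Ethernet frame = 967 + 14 + 4 = 985 B
Efficiency = app / frame = 919 / 985 = 0.932995 = 93.2995% -> 93.30% (2 dp)

985, 93.30


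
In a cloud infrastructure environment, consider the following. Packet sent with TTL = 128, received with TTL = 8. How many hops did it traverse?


Given: initial TTL = 128, received TTL = 8
Hops = initial TTL - received TTL
Hops = 128 - 8 = 120

120


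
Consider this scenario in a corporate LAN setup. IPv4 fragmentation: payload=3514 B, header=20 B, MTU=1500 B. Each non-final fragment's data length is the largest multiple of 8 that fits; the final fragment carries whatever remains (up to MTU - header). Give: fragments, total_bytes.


Max data per non-final fragment = floor((MTU - header)/8)*8 = floor((1500 - 20)/8)*8 = floor(1480/8)*8 = 1480 B
Final fragment needs no 8-byte alignment: it can carry up to MTU - header = 1480 B
Non-final fragments needed = ceil((payload - 1480) / 1480) = ceil(2034/1480) = ceil(1.3743) = 2
Number of fragments = 2 + 1 = 3
Fragment sizes (data): 2 * 1480 B + 554 B (last, 554 <= 1480 OK)
Total bytes sent = payload + n_frags * header = 3514 + 3*20 = 3514 + 60 = 3574 B

3, 3574


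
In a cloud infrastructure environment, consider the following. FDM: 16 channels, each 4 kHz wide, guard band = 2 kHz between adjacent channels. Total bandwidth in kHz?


Given: 16 channels, 4 kHz each, guard = 2 kHz
Channel bandwidth = 16 * 4 = 64 kHz
Guard bands = 15 gaps * 2 kHz = 30 kHz
Total = 64 + 30 = 94 kHz

94


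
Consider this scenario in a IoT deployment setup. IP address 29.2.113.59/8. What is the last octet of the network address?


Given: IP = 29.2.113.59, prefix = /8
Subnet mask = 255.0.0.0
Last octet of IP: 59
Last octet of mask: 0
Network last octet = 59 AND 0 = 0

0


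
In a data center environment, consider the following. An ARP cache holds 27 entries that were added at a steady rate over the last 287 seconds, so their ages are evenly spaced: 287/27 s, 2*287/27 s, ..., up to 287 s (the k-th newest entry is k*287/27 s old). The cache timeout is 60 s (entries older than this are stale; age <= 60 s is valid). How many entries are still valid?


Ages are k * 287/27 s for k = 1..27 (spacing = 10.6296 s).
Entry k is valid iff k * 287/27 <= 60 iff k <= 27 * 60 / 287 = 5.6446
n_valid = floor(5.6446) = 5
(n_stale = 27 - 5 = 22)

5


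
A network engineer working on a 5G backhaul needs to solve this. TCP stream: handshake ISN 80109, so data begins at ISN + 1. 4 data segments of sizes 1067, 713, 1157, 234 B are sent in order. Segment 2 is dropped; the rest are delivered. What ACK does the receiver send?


SYN uses sequence number 80109; first data byte = ISN + 1 = 80110.
Segment 1: SEQ = 80110, len = 1067 B, covers [80110, 81176]
Segment 2: SEQ = 81177, len = 713 B, covers [81177, 81889] [LOST]
Segment 3: SEQ = 81890, len = 1157 B, covers [81890, 83046]
Segment 4: SEQ = 83047, len = 234 B, covers [83047, 83280]
In-order data received: bytes [80110, 81176] (segments 1..1).
Segment 2 missing -> gap begins at byte 81177; later segments buffered out of order.
Cumulative ACK = next expected in-order byte = 80110 + 1067 = 81177

81177


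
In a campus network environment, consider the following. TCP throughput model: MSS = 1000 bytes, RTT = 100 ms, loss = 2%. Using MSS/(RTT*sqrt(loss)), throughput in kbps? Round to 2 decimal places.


Given: MSS = 1000 bytes, RTT = 100 ms, loss = 2%
RTT in seconds = 100 / 1000 = 0.1
Loss rate = 2% = 0.02
sqrt(loss) = sqrt(0.02) = 0.141421356237
Throughput (bytes/s) = 1000 / (0.1 * 0.141421356237) = 70710.6781
Throughput (kbps) = 70710.6781 * 8 / 1000 = 565.685425 -> 565.69 kbps (2 dp)

565.69


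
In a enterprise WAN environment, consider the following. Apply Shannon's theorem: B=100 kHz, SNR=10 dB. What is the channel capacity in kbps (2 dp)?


Given: B = 100 kHz, SNR = 10 dB
SNR linear = 10^(10/10) = 10
1 + SNR = 11
log2(11) = 3.4594316186
C = 100 * 1000 * 3.4594316186 = 345943.1619 bps
C = 345.943162 kbps -> 345.94 kbps (2 dp)

345.94


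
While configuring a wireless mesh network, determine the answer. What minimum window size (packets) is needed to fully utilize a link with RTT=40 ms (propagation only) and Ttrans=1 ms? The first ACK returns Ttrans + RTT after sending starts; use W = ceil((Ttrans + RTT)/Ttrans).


Given: Ttrans = 1 ms, RTT = 40 ms (= 2 * Tprop, Tprop = 20 ms)
Time until first ACK returns = Ttrans + RTT = 1 + 40 = 41 ms
Need W * Ttrans >= Ttrans + RTT  ->  W >= (Ttrans + RTT) / Ttrans
(Ttrans + RTT) / Ttrans = 41 / 1 = 41
W_min = ceil(41) = 41

41


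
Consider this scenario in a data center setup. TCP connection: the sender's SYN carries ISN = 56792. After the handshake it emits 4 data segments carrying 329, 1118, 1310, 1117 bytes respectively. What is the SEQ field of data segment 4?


The SYN occupies sequence number ISN = 56792, so the first data byte is ISN + 1 = 56793.
SEQ of data segment i = (ISN + 1) + sum of payload sizes of segments 1..i-1.
Segment 1: SEQ = 56793, payload = 329 bytes
Segment 2: SEQ = 57122, payload = 1118 bytes
Segment 3: SEQ = 58240, payload = 1310 bytes
Segment 4: SEQ = 59550, payload = 1117 bytes
SEQ of segment 4 = 56793 + 329 + 1118 + 1310 = 59550

59550


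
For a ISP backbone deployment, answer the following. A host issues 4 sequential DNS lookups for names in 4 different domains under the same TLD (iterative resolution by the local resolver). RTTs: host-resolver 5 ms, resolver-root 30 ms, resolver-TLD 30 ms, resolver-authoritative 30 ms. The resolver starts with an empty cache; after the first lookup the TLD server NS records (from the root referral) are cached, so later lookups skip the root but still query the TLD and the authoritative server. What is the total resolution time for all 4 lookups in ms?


Lookup 1 (cold cache): local + root + TLD + auth = 5 + 30 + 30 + 30 = 95 ms
Lookups 2..4 (TLD NS cached -> skip root; new domain -> still ask TLD and auth): local + TLD + auth = 5 + 30 + 30 = 65 ms each
Remaining 3 lookups: 3 * 65 = 195 ms
Total = 95 + 195 = 290 ms

290


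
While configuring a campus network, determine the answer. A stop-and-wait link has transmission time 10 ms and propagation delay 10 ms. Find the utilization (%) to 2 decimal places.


Given: Ttrans = 10 ms, Tprop = 10 ms
RTT = 2 * Tprop = 2 * 10 = 20 ms
U = Ttrans / (Ttrans + RTT)
U = 10 / (10 + 20)
U = 10 / 30 = 0.333333
U% = 33.33%

33.33


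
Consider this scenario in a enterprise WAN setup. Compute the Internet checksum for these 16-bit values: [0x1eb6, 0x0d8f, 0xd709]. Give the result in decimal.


Given words: [0x1eb6, 0x0d8f, 0xd709]
Step 1: Sum all words
Raw sum = 7862 + 3471 + 55049 = 66382
Step 2: Fold carry: (846 + 1) = 847
One's complement = ~847 & 0xFFFF = 64688

64688
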